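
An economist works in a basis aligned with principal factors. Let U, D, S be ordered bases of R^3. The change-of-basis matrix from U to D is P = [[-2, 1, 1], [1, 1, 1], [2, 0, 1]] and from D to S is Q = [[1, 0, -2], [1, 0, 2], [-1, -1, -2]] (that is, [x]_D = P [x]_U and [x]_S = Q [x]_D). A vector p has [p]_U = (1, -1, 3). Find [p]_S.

(-10, 10, -13)

Apply P to get D-coordinates (0, 3, 5), then Q to get S-coordinates.
The result is [p]_S = (-10, 10, -13).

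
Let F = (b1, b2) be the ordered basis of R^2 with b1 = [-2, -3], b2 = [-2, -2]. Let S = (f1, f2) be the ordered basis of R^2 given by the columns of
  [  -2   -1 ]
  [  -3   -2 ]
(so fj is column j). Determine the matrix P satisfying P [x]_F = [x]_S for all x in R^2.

Column j of P is [bj]_S, since P maps F-coordinates to S-coordinates.
Expressing b1 in S: b1 = f1 + 0·f2, so column 1 of P is [1, 0].
Doing the same for each bj gives P = [[1, 2], [0, -2]].

[[1, 2], [0, -2]]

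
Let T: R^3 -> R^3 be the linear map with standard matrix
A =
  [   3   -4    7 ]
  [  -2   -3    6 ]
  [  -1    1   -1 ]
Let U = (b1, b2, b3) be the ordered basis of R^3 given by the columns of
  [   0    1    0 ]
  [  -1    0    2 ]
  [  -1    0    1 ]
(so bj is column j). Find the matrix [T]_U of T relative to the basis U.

The j-th column of [T]_U is [T(bj)]_U.
T(b1) = A b1 = (-3, -3, 0) = -3b1 - 3b2 - 3b3, so column 1 is (-3, -3, -3).
Repeating for b2, b3 and assembling the columns gives [[-3, 0, -2], [-3, 3, -1], [-3, -1, -1]].

[[-3, 0, -2], [-3, 3, -1], [-3, -1, -1]]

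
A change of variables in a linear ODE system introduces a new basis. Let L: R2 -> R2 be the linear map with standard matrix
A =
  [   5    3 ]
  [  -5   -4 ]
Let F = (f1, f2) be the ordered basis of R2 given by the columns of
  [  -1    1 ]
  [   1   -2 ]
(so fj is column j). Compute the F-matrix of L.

[[3, -1], [1, -2]]

The j-th column of [L]_F is [L(fj)]_F.
L(f1) = A f1 = (-2, 1) = 3f1 + f2, so column 1 is (3, 1).
Repeating for f2 and assembling the columns gives [[3, -1], [1, -2]].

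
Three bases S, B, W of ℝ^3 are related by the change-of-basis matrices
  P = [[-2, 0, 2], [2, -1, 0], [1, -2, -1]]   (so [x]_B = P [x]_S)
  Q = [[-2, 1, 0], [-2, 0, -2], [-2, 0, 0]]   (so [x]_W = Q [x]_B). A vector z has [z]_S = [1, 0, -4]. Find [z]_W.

[22, 10, 20]

Apply P to get B-coordinates [-10, 2, 5], then Q to get W-coordinates.
The result is [z]_W = [22, 10, 20].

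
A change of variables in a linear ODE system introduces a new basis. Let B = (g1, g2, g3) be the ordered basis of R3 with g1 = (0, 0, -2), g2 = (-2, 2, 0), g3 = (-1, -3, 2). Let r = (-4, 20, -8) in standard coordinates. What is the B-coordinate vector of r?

We seek scalars with c_1 g1 + ... + c_3 g3 = r; equivalently solve M c = r where the columns of M are g1, ..., g3.
Solving this 3x3 system gives c = (0, 4, -4).
Check: 0·g1 + 4g2 - 4g3 = (-4, 20, -8).

(0, 4, -4)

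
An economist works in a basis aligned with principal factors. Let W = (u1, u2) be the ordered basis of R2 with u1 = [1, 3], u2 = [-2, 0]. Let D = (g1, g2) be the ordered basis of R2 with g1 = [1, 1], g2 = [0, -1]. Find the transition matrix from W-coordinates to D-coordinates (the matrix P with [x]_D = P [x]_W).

[[1, -2], [-2, -2]]

Let M have columns uj and N have columns gj. Then for every x, N [x]_D = x = M [x]_W, so P = N^(-1) M.
Since det N = -1, N^(-1) has integer entries; multiplying gives P = [[1, -2], [-2, -2]].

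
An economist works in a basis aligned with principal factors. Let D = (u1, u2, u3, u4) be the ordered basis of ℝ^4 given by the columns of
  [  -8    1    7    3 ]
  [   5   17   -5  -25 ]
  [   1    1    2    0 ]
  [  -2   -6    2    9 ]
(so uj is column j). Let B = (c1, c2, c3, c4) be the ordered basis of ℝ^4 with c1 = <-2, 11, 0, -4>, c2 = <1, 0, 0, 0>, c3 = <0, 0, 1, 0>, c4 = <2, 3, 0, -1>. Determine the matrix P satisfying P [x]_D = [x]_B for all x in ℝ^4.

Take x = uj: its D-coordinates are the j-th standard unit vector, so P e_j — column j of P — equals [uj]_B.
u1 = c1 - 2c2 + c3 - 2c4, giving column 1 = <1, -2, 1, -2>; repeating for each j gives P = [[1, 1, -1, -2], [-2, -1, 1, 1], [1, 1, 2, 0], [-2, 2, 2, -1]].

[[1, 1, -1, -2], [-2, -1, 1, 1], [1, 1, 2, 0], [-2, 2, 2, -1]]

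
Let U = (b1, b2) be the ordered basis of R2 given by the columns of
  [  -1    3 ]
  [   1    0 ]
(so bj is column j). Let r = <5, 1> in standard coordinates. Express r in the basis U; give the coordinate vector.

We seek scalars with c_1 b1 + c_2 b2 = r; equivalently solve M c = r where the columns of M are b1, b2.
System: -c_1 + 3c_2 = 5, c_1 + 0c_2 = 1; solving gives c_1 = 1, c_2 = 2.
Check: b1 + 2b2 = <5, 1>.

<1, 2>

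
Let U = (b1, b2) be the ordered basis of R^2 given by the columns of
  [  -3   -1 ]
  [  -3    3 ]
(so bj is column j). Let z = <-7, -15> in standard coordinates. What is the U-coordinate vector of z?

<3, -2>

[z]_U is the unique c with M c = z, where M has columns b1, b2.
System: -3c_1 - c_2 = -7, -3c_1 + 3c_2 = -15; solving gives c_1 = 3, c_2 = -2.
Check: 3b1 - 2b2 = <-7, -15>.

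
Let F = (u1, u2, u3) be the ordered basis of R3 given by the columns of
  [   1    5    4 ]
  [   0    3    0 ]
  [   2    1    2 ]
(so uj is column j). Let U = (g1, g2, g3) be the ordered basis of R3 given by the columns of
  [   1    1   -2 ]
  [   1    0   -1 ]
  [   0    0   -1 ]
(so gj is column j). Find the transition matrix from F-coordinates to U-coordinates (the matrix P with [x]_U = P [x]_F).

[[-2, 2, -2], [-1, 1, 2], [-2, -1, -2]]

Let M have columns uj and N have columns gj. Then for every x, N [x]_U = x = M [x]_F, so P = N^(-1) M.
Since det N = 1, N^(-1) has integer entries; multiplying gives P = [[-2, 2, -2], [-1, 1, 2], [-2, -1, -2]].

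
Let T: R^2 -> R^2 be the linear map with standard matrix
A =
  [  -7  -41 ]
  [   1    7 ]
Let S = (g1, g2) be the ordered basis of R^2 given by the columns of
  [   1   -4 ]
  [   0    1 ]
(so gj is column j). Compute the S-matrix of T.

[[-3, -1], [1, 3]]

Let P have columns g1, g2. Then [T]_S = P^(-1) A P.
Here det P = 1, so P^(-1) is integer; computing A P first and then P^(-1)(A P) gives [[-3, -1], [1, 3]].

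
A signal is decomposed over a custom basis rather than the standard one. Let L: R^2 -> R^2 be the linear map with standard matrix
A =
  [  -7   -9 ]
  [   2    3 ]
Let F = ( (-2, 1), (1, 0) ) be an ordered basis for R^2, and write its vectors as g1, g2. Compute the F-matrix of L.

Let P have columns g1, g2. Then [L]_F = P^(-1) A P.
Here det P = -1, so P^(-1) is integer; computing A P first and then P^(-1)(A P) gives [[-1, 2], [3, -3]].

[[-1, 2], [3, -3]]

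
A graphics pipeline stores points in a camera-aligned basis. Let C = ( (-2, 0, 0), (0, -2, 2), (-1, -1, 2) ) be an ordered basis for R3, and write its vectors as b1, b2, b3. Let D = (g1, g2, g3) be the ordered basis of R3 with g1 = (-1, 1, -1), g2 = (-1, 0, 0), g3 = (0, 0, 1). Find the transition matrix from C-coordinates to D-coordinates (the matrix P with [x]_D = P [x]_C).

[[0, -2, -1], [2, 2, 2], [0, 0, 1]]

Column j of P is [bj]_D, since P maps C-coordinates to D-coordinates.
Expressing b1 in D: b1 = 0·g1 + 2g2 + 0·g3, so column 1 of P is (0, 2, 0).
Doing the same for each bj gives P = [[0, -2, -1], [2, 2, 2], [0, 0, 1]].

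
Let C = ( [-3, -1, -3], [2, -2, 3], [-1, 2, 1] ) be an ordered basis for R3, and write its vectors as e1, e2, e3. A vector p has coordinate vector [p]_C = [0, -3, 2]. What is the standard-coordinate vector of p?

[-8, 10, -7]

p = M [p]_C, where M has columns e1, ..., e3.
Carrying out the matrix-vector product, p = [-8, 10, -7].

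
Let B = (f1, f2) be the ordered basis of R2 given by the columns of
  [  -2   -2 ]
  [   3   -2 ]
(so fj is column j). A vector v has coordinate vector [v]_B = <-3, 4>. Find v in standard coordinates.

By definition v = -3f1 + 4f2.
Summing componentwise gives <-2, -17>.

<-2, -17>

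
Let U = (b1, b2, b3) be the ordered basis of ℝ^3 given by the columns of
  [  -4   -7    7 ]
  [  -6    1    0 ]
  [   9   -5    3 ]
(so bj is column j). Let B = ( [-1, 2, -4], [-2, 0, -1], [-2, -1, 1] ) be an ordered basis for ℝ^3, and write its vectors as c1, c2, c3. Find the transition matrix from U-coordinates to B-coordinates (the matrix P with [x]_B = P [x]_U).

[[-2, 1, -1], [1, 2, -1], [2, 1, -2]]

Column j of P is [bj]_B, since P maps U-coordinates to B-coordinates.
Expressing b1 in B: b1 = -2c1 + c2 + 2c3, so column 1 of P is [-2, 1, 2].
Doing the same for each bj gives P = [[-2, 1, -1], [1, 2, -1], [2, 1, -2]].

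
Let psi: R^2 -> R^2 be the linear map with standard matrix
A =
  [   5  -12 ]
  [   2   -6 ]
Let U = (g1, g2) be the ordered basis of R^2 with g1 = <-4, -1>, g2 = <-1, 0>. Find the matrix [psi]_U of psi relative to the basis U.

The j-th column of [psi]_U is [psi(gj)]_U.
psi(g1) = A g1 = <-8, -2> = 2g1 + 0·g2, so column 1 is <2, 0>.
Repeating for g2 and assembling the columns gives [[2, 2], [0, -3]].

[[2, 2], [0, -3]]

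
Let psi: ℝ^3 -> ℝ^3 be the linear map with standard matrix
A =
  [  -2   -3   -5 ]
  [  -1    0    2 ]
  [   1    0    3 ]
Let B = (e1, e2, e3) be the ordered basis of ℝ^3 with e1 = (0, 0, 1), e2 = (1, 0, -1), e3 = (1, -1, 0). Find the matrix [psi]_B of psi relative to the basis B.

Let P have columns e1, ..., e3. Then [psi]_B = P^(-1) A P.
Here det P = -1, so P^(-1) is integer; computing A P first and then P^(-1)(A P) gives [[0, -2, 1], [-3, 0, 0], [-2, 3, 1]].

[[0, -2, 1], [-3, 0, 0], [-2, 3, 1]]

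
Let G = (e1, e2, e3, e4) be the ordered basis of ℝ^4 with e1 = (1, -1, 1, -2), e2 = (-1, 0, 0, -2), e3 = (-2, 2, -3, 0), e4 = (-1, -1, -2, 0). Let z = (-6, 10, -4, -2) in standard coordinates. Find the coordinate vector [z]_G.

[z]_G is the unique c with M c = z, where M has columns e1, ..., e4.
Row-reducing the augmented matrix [M | z] gives c = (-1, 2, 3, -3).
Check: -e1 + 2e2 + 3e3 - 3e4 = (-6, 10, -4, -2).

(-1, 2, 3, -3)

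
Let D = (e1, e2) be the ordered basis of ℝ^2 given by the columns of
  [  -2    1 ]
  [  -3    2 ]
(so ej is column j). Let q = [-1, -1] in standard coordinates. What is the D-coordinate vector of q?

Write q = c_1 e1 + c_2 e2 and solve for the c_i.
System: -2c_1 + c_2 = -1, -3c_1 + 2c_2 = -1; solving gives c_1 = 1, c_2 = 1.
Check: e1 + e2 = [-1, -1].

[1, 1]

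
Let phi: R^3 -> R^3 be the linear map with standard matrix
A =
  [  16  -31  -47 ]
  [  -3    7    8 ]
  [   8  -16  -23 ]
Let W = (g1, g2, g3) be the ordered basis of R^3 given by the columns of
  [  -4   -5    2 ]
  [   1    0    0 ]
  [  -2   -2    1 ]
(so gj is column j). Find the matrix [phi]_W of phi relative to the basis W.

[[3, -1, 2], [-3, -2, 1], [-2, 0, -1]]

The j-th column of [phi]_W is [phi(gj)]_W.
phi(g1) = A g1 = [-1, 3, -2] = 3g1 - 3g2 - 2g3, so column 1 is [3, -3, -2].
Repeating for g2, g3 and assembling the columns gives [[3, -1, 2], [-3, -2, 1], [-2, 0, -1]].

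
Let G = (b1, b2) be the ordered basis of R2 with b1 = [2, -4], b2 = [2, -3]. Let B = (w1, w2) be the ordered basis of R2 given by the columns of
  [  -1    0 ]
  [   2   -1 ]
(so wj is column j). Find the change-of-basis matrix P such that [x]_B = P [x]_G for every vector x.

Column j of P is [bj]_B, since P maps G-coordinates to B-coordinates.
Expressing b1 in B: b1 = -2w1 + 0·w2, so column 1 of P is [-2, 0].
Doing the same for each bj gives P = [[-2, -2], [0, -1]].

[[-2, -2], [0, -1]]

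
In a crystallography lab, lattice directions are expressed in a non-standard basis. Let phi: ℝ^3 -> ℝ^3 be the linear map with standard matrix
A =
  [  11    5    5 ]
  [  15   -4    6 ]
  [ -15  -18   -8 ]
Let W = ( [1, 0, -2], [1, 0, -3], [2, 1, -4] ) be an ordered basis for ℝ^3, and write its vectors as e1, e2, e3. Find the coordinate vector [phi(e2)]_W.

[3, -1, -3]

Compute phi(e2) = A e2 = [-4, -3, 9] in standard coordinates.
Then write this in W-coordinates: solve for y in y_1 e1 + ... + y_3 e3 = [-4, -3, 9].
This gives y = [3, -1, -3], which is column 2 of [phi]_W.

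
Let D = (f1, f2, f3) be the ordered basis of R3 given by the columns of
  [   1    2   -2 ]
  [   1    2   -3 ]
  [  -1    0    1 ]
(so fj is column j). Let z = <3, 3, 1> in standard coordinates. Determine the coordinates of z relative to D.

<-1, 2, 0>

[z]_D is the unique c with M c = z, where M has columns f1, ..., f3.
Solving this 3x3 system gives c = (-1, 2, 0).
Check: -f1 + 2f2 + 0·f3 = <3, 3, 1>.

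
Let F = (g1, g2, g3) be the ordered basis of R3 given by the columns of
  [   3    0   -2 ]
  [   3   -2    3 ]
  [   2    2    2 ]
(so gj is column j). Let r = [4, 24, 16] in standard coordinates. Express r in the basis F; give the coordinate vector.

[4, 0, 4]

We seek scalars with c_1 g1 + ... + c_3 g3 = r; equivalently solve M c = r where the columns of M are g1, ..., g3.
Gaussian elimination on [M | r] yields c = (4, 0, 4).
Check: 4g1 + 0·g2 + 4g3 = [4, 24, 16].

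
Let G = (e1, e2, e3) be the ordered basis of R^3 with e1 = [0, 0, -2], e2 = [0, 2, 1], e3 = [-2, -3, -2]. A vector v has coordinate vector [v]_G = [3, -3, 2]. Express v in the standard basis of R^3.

v = M [v]_G, where M has columns e1, ..., e3.
Carrying out the matrix-vector product, v = [-4, -12, -13].

[-4, -12, -13]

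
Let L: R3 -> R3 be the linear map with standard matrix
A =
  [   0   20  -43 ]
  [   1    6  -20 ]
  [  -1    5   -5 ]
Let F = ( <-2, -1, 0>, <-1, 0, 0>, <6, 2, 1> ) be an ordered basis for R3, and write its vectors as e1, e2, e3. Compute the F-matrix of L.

The j-th column of [L]_F is [L(ej)]_F.
L(e1) = A e1 = <-20, -8, -3> = 2e1 - 2e2 - 3e3, so column 1 is <2, -2, -3>.
Repeating for e2, e3 and assembling the columns gives [[2, 3, 0], [-2, 0, -3], [-3, 1, -1]].

[[2, 3, 0], [-2, 0, -3], [-3, 1, -1]]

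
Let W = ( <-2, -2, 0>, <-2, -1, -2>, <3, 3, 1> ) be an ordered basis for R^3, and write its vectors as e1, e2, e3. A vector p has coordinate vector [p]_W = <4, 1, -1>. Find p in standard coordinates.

By definition p = 4e1 + e2 - e3.
Summing componentwise gives <-13, -12, -3>.

<-13, -12, -3>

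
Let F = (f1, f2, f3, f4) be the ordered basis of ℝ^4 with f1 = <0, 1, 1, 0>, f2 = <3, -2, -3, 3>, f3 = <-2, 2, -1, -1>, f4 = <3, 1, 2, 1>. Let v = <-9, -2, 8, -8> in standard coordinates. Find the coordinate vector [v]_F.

We seek scalars with c_1 f1 + ... + c_4 f4 = v; equivalently solve M c = v where the columns of M are f1, ..., f4.
Solving this 4x4 system gives c = (0, -3, -3, -2).
Check: 0·f1 - 3f2 - 3f3 - 2f4 = <-9, -2, 8, -8>.

<0, -3, -3, -2>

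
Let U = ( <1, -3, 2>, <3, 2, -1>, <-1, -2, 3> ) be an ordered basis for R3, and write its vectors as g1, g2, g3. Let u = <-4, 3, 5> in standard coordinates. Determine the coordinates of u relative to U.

Write u = c_1 g1 + ... + c_3 g3 and solve for the c_i.
Row-reducing the augmented matrix [M | u] gives c = (-3, 1, 4).
Check: -3g1 + g2 + 4g3 = <-4, 3, 5>.

<-3, 1, 4>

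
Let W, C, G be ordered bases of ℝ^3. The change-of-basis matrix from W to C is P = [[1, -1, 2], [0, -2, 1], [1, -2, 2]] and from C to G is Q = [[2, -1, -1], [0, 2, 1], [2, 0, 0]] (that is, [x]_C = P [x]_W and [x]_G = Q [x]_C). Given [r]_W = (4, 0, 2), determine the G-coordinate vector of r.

First [r]_C = P [r]_W = (8, 2, 8).
Then [r]_G = Q [r]_C = (6, 12, 16).

(6, 12, 16)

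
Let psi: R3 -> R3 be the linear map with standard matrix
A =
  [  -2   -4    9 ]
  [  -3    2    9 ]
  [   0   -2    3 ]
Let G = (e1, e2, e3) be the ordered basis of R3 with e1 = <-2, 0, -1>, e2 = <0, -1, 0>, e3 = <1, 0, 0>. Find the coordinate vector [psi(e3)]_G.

Compute psi(e3) = A e3 = <-2, -3, 0> in standard coordinates.
Then write this in G-coordinates: solve for y in y_1 e1 + ... + y_3 e3 = <-2, -3, 0>.
This gives y = <0, 3, -2>, which is column 3 of [psi]_G.

<0, 3, -2>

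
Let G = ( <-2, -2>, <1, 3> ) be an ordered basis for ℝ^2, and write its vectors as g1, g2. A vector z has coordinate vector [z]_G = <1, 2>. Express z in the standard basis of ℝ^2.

The coordinates say z = g1 + 2g2; adding the scaled basis vectors gives <0, 4>.

<0, 4>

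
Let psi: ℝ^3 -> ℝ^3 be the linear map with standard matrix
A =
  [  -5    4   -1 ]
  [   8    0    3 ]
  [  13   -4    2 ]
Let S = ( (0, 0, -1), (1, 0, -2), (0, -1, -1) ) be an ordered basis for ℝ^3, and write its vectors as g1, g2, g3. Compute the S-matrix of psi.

[[-3, -1, 1], [1, -3, -3], [3, -2, 3]]

The j-th column of [psi]_S is [psi(gj)]_S.
psi(g1) = A g1 = (1, -3, -2) = -3g1 + g2 + 3g3, so column 1 is (-3, 1, 3).
Repeating for g2, g3 and assembling the columns gives [[-3, -1, 1], [1, -3, -3], [3, -2, 3]].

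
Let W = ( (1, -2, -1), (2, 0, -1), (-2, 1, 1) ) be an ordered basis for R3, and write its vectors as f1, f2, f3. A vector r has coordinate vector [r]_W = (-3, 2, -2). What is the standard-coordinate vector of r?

The coordinates say r = -3f1 + 2f2 - 2f3; adding the scaled basis vectors gives (5, 4, -1).

(5, 4, -1)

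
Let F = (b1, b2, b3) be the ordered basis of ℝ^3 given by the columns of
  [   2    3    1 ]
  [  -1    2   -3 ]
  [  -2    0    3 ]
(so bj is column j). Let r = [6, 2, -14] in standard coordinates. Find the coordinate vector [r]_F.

[r]_F is the unique c with M c = r, where M has columns b1, ..., b3.
Row-reducing the augmented matrix [M | r] gives c = (4, 0, -2).
Check: 4b1 + 0·b2 - 2b3 = [6, 2, -14].

[4, 0, -2]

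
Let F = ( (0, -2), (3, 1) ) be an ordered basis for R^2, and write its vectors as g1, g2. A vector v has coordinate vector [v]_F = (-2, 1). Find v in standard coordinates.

The coordinates say v = -2g1 + g2; adding the scaled basis vectors gives (3, 5).

(3, 5)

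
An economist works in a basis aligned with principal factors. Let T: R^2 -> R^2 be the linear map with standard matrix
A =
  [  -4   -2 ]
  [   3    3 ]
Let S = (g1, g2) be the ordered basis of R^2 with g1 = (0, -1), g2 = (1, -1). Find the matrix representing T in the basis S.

[[1, 2], [2, -2]]

The j-th column of [T]_S is [T(gj)]_S.
T(g1) = A g1 = (2, -3) = g1 + 2g2, so column 1 is (1, 2).
Repeating for g2 and assembling the columns gives [[1, 2], [2, -2]].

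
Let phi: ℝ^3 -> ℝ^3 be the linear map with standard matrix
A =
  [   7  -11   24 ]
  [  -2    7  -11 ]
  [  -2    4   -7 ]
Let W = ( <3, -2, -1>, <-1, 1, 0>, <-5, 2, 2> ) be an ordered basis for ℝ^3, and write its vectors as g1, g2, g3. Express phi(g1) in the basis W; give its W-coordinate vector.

<1, -1, -3>

Column 1 of [phi]_W is the W-coordinate vector of phi(g1).
In standard coordinates phi(g1) = A g1 = <19, -9, -7>.
Converting to W: <19, -9, -7> = g1 - g2 - 3g3, so the coordinate vector is <1, -1, -3>.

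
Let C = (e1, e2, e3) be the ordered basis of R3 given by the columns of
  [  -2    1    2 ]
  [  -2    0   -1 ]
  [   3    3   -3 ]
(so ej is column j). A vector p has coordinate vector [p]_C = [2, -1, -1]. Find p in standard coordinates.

[-7, -3, 6]

By definition p = 2e1 - e2 - e3.
Summing componentwise gives [-7, -3, 6].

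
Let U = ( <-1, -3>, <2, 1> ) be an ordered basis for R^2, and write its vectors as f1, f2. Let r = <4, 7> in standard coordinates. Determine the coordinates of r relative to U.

<-2, 1>

We seek scalars with c_1 f1 + c_2 f2 = r; equivalently solve M c = r where the columns of M are f1, f2.
System: -c_1 + 2c_2 = 4, -3c_1 + c_2 = 7; solving gives c_1 = -2, c_2 = 1.
Check: -2f1 + f2 = <4, 7>.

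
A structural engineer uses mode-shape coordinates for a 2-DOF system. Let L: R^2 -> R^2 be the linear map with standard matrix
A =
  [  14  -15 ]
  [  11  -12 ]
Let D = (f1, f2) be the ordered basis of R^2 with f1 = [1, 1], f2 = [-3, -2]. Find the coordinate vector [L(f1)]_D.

[-1, 0]

Column 1 of [L]_D is the D-coordinate vector of L(f1).
In standard coordinates L(f1) = A f1 = [-1, -1].
Converting to D: [-1, -1] = -f1 + 0·f2, so the coordinate vector is [-1, 0].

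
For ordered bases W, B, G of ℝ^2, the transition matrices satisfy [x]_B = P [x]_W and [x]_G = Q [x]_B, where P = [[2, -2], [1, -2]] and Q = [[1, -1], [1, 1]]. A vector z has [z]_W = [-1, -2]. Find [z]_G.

Apply P to get B-coordinates [2, 3], then Q to get G-coordinates.
The result is [z]_G = [-1, 5].

[-1, 5]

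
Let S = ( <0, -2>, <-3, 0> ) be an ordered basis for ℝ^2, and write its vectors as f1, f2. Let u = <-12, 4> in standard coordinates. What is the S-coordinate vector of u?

<-2, 4>

We seek scalars with c_1 f1 + c_2 f2 = u; equivalently solve M c = u where the columns of M are f1, f2.
System: 0c_1 - 3c_2 = -12, -2c_1 + 0c_2 = 4; solving gives c_1 = -2, c_2 = 4.
Check: -2f1 + 4f2 = <-12, 4>.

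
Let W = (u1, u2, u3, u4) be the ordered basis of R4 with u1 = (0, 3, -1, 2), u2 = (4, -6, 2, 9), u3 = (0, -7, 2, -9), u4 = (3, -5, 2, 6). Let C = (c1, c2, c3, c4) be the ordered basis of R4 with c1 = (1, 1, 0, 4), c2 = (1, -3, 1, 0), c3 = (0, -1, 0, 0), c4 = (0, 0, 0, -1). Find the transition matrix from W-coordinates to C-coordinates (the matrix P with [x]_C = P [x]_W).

[[1, 2, -2, 1], [-1, 2, 2, 2], [1, 2, -1, 0], [2, -1, 1, -2]]

Column j of P is [uj]_C, since P maps W-coordinates to C-coordinates.
Expressing u1 in C: u1 = c1 - c2 + c3 + 2c4, so column 1 of P is (1, -1, 1, 2).
Doing the same for each uj gives P = [[1, 2, -2, 1], [-1, 2, 2, 2], [1, 2, -1, 0], [2, -1, 1, -2]].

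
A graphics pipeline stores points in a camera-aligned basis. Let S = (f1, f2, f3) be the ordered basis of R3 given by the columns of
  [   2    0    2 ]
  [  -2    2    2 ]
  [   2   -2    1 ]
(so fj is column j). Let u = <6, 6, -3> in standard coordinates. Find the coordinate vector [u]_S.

<2, 4, 1>

Write u = c_1 f1 + ... + c_3 f3 and solve for the c_i.
Row-reducing the augmented matrix [M | u] gives c = (2, 4, 1).
Check: 2f1 + 4f2 + f3 = <6, 6, -3>.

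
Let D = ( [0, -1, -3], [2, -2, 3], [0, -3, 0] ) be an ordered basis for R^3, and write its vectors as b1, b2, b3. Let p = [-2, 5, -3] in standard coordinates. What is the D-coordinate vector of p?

We seek scalars with c_1 b1 + ... + c_3 b3 = p; equivalently solve M c = p where the columns of M are b1, ..., b3.
Row-reducing the augmented matrix [M | p] gives c = (0, -1, -1).
Check: 0·b1 - b2 - b3 = [-2, 5, -3].

[0, -1, -1]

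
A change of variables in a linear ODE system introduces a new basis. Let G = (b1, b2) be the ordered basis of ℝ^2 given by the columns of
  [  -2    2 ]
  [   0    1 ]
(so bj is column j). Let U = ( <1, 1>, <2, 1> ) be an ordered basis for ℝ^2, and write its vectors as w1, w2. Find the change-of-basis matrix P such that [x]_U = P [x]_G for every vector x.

Take x = bj: its G-coordinates are the j-th standard unit vector, so P e_j — column j of P — equals [bj]_U.
b1 = 2w1 - 2w2, giving column 1 = <2, -2>; repeating for each j gives P = [[2, 0], [-2, 1]].

[[2, 0], [-2, 1]]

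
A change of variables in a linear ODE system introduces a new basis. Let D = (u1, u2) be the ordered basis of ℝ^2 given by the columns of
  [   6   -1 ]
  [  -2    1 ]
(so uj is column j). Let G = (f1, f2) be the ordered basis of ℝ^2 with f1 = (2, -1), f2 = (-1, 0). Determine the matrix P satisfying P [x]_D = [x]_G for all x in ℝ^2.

[[2, -1], [-2, -1]]

Let M have columns uj and N have columns fj. Then for every x, N [x]_G = x = M [x]_D, so P = N^(-1) M.
Since det N = -1, N^(-1) has integer entries; multiplying gives P = [[2, -1], [-2, -1]].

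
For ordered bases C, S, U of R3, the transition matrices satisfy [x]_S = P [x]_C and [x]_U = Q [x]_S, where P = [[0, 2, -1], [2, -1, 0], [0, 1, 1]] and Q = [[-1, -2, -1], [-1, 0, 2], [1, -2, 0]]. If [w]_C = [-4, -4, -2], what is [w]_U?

[20, -6, 2]

Composing the changes, [w]_U = Q P [w]_C.
Q P = [[-4, -1, 0], [0, 0, 3], [-4, 4, -1]]; applying this to [-4, -4, -2] gives [20, -6, 2].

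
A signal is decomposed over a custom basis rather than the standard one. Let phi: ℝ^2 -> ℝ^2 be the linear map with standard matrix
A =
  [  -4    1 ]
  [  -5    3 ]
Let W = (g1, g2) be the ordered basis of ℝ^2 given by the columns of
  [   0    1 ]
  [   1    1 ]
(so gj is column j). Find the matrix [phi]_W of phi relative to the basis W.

Let P have columns g1, g2. Then [phi]_W = P^(-1) A P.
Here det P = -1, so P^(-1) is integer; computing A P first and then P^(-1)(A P) gives [[2, 1], [1, -3]].

[[2, 1], [1, -3]]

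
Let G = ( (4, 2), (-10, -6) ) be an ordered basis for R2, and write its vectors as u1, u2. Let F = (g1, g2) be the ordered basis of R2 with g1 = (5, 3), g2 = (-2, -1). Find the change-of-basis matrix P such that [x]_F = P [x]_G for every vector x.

[[0, -2], [-2, 0]]

Take x = uj: its G-coordinates are the j-th standard unit vector, so P e_j — column j of P — equals [uj]_F.
u1 = 0·g1 - 2g2, giving column 1 = (0, -2); repeating for each j gives P = [[0, -2], [-2, 0]].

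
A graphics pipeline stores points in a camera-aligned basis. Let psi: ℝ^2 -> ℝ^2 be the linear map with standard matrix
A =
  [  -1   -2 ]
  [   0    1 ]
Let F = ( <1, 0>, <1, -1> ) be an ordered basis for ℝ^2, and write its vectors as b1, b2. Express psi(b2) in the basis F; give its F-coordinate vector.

<0, 1>

Compute psi(b2) = A b2 = <1, -1> in standard coordinates.
Then write this in F-coordinates: solve for y in y_1 b1 + y_2 b2 = <1, -1>.
This gives y = <0, 1>, which is column 2 of [psi]_F.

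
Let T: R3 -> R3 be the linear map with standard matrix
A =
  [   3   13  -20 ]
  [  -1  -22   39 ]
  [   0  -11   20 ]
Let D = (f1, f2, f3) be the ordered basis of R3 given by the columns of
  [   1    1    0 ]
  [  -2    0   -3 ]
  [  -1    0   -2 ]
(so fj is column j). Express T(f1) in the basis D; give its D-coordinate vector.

Compute T(f1) = A f1 = (-3, 4, 2) in standard coordinates.
Then write this in D-coordinates: solve for y in y_1 f1 + ... + y_3 f3 = (-3, 4, 2).
This gives y = (-2, -1, 0), which is column 1 of [T]_D.

(-2, -1, 0)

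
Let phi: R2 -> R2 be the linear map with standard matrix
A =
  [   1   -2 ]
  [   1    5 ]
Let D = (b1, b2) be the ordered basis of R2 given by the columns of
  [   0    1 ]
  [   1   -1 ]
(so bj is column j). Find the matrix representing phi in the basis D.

Let P have columns b1, b2. Then [phi]_D = P^(-1) A P.
Here det P = -1, so P^(-1) is integer; computing A P first and then P^(-1)(A P) gives [[3, -1], [-2, 3]].

[[3, -1], [-2, 3]]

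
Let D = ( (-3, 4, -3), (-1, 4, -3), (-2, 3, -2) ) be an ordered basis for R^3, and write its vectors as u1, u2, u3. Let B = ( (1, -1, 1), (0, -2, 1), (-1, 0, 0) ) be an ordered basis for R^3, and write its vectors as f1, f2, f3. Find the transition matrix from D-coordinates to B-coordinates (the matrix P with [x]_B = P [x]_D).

[[-2, -2, -1], [-1, -1, -1], [1, -1, 1]]

Column j of P is [uj]_B, since P maps D-coordinates to B-coordinates.
Expressing u1 in B: u1 = -2f1 - f2 + f3, so column 1 of P is (-2, -1, 1).
Doing the same for each uj gives P = [[-2, -2, -1], [-1, -1, -1], [1, -1, 1]].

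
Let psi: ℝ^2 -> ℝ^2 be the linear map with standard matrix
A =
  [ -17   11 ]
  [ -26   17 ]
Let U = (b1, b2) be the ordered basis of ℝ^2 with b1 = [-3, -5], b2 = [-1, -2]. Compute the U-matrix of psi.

[[1, 2], [1, -1]]

Let P have columns b1, b2. Then [psi]_U = P^(-1) A P.
Here det P = 1, so P^(-1) is integer; computing A P first and then P^(-1)(A P) gives [[1, 2], [1, -1]].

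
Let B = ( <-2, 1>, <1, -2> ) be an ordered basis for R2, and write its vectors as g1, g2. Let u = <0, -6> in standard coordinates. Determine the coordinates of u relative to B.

Write u = c_1 g1 + c_2 g2 and solve for the c_i.
System: -2c_1 + c_2 = 0, c_1 - 2c_2 = -6; solving gives c_1 = 2, c_2 = 4.
Check: 2g1 + 4g2 = <0, -6>.

<2, 4>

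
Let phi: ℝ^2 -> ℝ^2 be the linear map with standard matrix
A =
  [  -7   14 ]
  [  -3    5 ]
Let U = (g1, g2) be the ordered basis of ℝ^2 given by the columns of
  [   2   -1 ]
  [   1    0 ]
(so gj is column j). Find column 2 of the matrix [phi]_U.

Compute phi(g2) = A g2 = (7, 3) in standard coordinates.
Then write this in U-coordinates: solve for y in y_1 g1 + y_2 g2 = (7, 3).
This gives y = (3, -1), which is column 2 of [phi]_U.

(3, -1)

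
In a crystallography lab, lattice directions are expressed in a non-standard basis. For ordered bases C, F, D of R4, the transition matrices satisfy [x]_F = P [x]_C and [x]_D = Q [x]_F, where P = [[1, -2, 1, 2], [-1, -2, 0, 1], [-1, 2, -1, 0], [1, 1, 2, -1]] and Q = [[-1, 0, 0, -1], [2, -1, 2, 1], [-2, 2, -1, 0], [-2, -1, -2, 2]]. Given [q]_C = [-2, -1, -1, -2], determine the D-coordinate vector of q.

[8, -13, 13, 0]

Composing the changes, [q]_D = Q P [q]_C.
Q P = [[-2, 1, -3, -1], [2, 3, 2, 2], [-3, -2, -1, -2], [3, 4, 4, -7]]; applying this to [-2, -1, -1, -2] gives [8, -13, 13, 0].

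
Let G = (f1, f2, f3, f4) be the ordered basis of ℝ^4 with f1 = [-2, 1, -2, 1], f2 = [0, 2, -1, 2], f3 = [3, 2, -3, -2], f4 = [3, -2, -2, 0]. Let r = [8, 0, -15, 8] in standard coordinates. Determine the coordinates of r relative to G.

[2, 3, 0, 4]

[r]_G is the unique c with M c = r, where M has columns f1, ..., f4.
Solving this 4x4 system gives c = (2, 3, 0, 4).
Check: 2f1 + 3f2 + 0·f3 + 4f4 = [8, 0, -15, 8].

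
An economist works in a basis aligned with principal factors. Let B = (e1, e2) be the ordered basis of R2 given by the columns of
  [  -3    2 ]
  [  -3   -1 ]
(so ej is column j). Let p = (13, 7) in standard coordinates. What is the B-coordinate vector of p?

[p]_B is the unique c with M c = p, where M has columns e1, e2.
System: -3c_1 + 2c_2 = 13, -3c_1 - c_2 = 7; solving gives c_1 = -3, c_2 = 2.
Check: -3e1 + 2e2 = (13, 7).

(-3, 2)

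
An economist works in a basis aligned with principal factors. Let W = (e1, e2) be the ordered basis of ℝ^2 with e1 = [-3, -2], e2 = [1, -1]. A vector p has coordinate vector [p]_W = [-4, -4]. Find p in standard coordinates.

The coordinates say p = -4e1 - 4e2; adding the scaled basis vectors gives [8, 12].

[8, 12]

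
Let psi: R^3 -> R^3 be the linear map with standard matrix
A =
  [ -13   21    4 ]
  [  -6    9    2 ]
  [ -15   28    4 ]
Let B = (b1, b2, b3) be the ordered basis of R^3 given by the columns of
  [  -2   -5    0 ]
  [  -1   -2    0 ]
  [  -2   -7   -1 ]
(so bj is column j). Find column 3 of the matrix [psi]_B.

Compute psi(b3) = A b3 = (-4, -2, -4) in standard coordinates.
Then write this in B-coordinates: solve for y in y_1 b1 + ... + y_3 b3 = (-4, -2, -4).
This gives y = (2, 0, 0), which is column 3 of [psi]_B.

(2, 0, 0)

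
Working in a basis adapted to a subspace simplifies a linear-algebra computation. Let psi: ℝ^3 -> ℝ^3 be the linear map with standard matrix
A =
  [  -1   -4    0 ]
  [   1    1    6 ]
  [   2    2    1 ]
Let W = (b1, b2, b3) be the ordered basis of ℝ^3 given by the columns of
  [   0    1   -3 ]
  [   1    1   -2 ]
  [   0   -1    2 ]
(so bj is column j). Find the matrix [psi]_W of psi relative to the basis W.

[[3, -1, -1], [2, 1, 2], [2, 2, -3]]

With P the matrix whose columns are b1, ..., b3, [psi]_W = P^(-1) A P.
Column by column: psi(b1) = A b1 = [-4, 1, 2]; its W-coordinates [3, 2, 2] give column 1.
Continuing for each basis vector yields [psi]_W = [[3, -1, -1], [2, 1, 2], [2, 2, -3]].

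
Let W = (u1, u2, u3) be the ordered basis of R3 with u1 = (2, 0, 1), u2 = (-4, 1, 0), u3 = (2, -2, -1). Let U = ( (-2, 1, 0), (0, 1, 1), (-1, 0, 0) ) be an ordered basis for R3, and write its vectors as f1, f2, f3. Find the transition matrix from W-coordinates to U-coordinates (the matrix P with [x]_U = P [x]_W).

Take x = uj: its W-coordinates are the j-th standard unit vector, so P e_j — column j of P — equals [uj]_U.
u1 = -f1 + f2 + 0·f3, giving column 1 = (-1, 1, 0); repeating for each j gives P = [[-1, 1, -1], [1, 0, -1], [0, 2, 0]].

[[-1, 1, -1], [1, 0, -1], [0, 2, 0]]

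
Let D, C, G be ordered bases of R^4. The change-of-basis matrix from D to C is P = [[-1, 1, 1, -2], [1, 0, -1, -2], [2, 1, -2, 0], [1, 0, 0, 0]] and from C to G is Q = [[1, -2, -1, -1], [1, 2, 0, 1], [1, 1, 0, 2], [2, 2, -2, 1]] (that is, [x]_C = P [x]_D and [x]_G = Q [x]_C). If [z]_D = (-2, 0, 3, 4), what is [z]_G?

(35, -31, -20, -14)

Apply P to get C-coordinates (-3, -13, -10, -2), then Q to get G-coordinates.
The result is [z]_G = (35, -31, -20, -14).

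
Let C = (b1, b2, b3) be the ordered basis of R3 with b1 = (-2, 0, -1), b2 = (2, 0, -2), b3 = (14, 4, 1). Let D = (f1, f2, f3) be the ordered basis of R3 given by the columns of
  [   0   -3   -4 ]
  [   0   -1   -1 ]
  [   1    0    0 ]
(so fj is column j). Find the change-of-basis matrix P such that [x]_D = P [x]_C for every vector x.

[[-1, -2, 1], [-2, 2, -2], [2, -2, -2]]

Column j of P is [bj]_D, since P maps C-coordinates to D-coordinates.
Expressing b1 in D: b1 = -f1 - 2f2 + 2f3, so column 1 of P is (-1, -2, 2).
Doing the same for each bj gives P = [[-1, -2, 1], [-2, 2, -2], [2, -2, -2]].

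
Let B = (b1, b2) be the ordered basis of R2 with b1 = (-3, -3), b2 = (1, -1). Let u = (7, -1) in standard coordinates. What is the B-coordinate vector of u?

(-1, 4)

We seek scalars with c_1 b1 + c_2 b2 = u; equivalently solve M c = u where the columns of M are b1, b2.
System: -3c_1 + c_2 = 7, -3c_1 - c_2 = -1; solving gives c_1 = -1, c_2 = 4.
Check: -b1 + 4b2 = (7, -1).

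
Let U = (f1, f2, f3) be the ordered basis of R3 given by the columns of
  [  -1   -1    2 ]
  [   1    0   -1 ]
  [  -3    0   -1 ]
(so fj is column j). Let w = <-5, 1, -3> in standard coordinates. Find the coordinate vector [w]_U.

<1, 4, 0>

We seek scalars with c_1 f1 + ... + c_3 f3 = w; equivalently solve M c = w where the columns of M are f1, ..., f3.
Gaussian elimination on [M | w] yields c = (1, 4, 0).
Check: f1 + 4f2 + 0·f3 = <-5, 1, -3>.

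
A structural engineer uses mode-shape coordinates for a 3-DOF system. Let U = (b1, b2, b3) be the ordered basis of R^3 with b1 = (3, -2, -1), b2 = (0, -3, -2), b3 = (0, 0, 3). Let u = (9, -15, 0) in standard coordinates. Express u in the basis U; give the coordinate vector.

[u]_U is the unique c with M c = u, where M has columns b1, ..., b3.
Solving this 3x3 system gives c = (3, 3, 3).
Check: 3b1 + 3b2 + 3b3 = (9, -15, 0).

(3, 3, 3)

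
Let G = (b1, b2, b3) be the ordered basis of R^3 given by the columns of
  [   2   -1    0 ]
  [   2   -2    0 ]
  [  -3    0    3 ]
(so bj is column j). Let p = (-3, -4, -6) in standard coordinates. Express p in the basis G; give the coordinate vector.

(-1, 1, -3)

Write p = c_1 b1 + ... + c_3 b3 and solve for the c_i.
Gaussian elimination on [M | p] yields c = (-1, 1, -3).
Check: -b1 + b2 - 3b3 = (-3, -4, -6).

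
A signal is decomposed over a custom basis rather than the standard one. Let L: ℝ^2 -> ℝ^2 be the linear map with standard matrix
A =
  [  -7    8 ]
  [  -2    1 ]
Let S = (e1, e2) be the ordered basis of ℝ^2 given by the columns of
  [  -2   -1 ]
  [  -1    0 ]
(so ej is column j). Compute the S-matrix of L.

[[-3, -2], [0, -3]]

With P the matrix whose columns are e1, e2, [L]_S = P^(-1) A P.
Column by column: L(e1) = A e1 = [6, 3]; its S-coordinates [-3, 0] give column 1.
Continuing for each basis vector yields [L]_S = [[-3, -2], [0, -3]].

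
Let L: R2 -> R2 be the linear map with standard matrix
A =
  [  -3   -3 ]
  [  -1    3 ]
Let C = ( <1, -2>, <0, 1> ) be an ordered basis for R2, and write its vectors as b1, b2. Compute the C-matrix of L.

With P the matrix whose columns are b1, b2, [L]_C = P^(-1) A P.
Column by column: L(b1) = A b1 = <3, -7>; its C-coordinates <3, -1> give column 1.
Continuing for each basis vector yields [L]_C = [[3, -3], [-1, -3]].

[[3, -3], [-1, -3]]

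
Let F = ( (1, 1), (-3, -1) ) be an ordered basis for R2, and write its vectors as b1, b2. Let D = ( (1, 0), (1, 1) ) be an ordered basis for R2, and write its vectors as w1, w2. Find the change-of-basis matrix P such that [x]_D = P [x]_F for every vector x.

Let M have columns bj and N have columns wj. Then for every x, N [x]_D = x = M [x]_F, so P = N^(-1) M.
Since det N = 1, N^(-1) has integer entries; multiplying gives P = [[0, -2], [1, -1]].

[[0, -2], [1, -1]]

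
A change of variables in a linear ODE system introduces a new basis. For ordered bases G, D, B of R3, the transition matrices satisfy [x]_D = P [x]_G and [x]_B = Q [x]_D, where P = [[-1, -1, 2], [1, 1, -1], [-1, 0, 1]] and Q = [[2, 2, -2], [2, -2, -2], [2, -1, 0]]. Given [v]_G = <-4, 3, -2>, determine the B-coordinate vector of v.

<-8, -12, -7>

First [v]_D = P [v]_G = <-3, 1, 2>.
Then [v]_B = Q [v]_D = <-8, -12, -7>.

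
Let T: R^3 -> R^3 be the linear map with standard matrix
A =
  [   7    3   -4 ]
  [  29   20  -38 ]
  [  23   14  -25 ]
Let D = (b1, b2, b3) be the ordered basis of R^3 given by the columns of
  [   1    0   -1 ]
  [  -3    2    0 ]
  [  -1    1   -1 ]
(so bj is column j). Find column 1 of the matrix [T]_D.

Compute T(b1) = A b1 = [2, 7, 6] in standard coordinates.
Then write this in D-coordinates: solve for y in y_1 b1 + ... + y_3 b3 = [2, 7, 6].
This gives y = [-1, 2, -3], which is column 1 of [T]_D.

[-1, 2, -3]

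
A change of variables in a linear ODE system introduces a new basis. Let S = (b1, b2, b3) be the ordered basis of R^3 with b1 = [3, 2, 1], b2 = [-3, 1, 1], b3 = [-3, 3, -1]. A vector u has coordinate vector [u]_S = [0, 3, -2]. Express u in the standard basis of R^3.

u = M [u]_S, where M has columns b1, ..., b3.
Carrying out the matrix-vector product, u = [-3, -3, 5].

[-3, -3, 5]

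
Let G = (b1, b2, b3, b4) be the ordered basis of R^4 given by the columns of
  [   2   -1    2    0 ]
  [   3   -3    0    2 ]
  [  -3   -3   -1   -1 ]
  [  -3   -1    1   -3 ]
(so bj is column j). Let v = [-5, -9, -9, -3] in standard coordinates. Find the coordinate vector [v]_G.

[2, 3, -3, -3]

We seek scalars with c_1 b1 + ... + c_4 b4 = v; equivalently solve M c = v where the columns of M are b1, ..., b4.
Gaussian elimination on [M | v] yields c = (2, 3, -3, -3).
Check: 2b1 + 3b2 - 3b3 - 3b4 = [-5, -9, -9, -3].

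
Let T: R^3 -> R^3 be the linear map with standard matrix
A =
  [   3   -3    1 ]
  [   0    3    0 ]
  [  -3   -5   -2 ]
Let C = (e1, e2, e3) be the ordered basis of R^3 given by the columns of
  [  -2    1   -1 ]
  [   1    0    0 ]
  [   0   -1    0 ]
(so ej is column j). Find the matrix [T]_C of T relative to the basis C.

Let P have columns e1, ..., e3. Then [T]_C = P^(-1) A P.
Here det P = 1, so P^(-1) is integer; computing A P first and then P^(-1)(A P) gives [[3, 0, 0], [-1, 1, -3], [2, -1, 0]].

[[3, 0, 0], [-1, 1, -3], [2, -1, 0]]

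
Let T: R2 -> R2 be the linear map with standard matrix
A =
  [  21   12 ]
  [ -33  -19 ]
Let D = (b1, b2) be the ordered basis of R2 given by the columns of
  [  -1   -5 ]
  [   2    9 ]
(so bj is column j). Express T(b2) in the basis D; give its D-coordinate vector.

<-3, 0>

Column 2 of [T]_D is the D-coordinate vector of T(b2).
In standard coordinates T(b2) = A b2 = <3, -6>.
Converting to D: <3, -6> = -3b1 + 0·b2, so the coordinate vector is <-3, 0>.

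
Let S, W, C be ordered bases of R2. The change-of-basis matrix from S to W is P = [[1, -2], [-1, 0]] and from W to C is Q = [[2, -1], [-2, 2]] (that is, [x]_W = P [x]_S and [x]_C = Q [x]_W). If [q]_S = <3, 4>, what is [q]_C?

<-7, 4>

Apply P to get W-coordinates <-5, -3>, then Q to get C-coordinates.
The result is [q]_C = <-7, 4>.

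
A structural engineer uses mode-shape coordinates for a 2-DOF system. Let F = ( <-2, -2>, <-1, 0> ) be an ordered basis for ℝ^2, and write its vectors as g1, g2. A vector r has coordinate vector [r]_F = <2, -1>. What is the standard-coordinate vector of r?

<-3, -4>

The coordinates say r = 2g1 - g2; adding the scaled basis vectors gives <-3, -4>.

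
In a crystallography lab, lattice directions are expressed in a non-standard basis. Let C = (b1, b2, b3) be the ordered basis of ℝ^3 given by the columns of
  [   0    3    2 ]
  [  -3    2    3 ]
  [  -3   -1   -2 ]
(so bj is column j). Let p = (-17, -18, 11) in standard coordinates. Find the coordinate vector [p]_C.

(0, -3, -4)

[p]_C is the unique c with M c = p, where M has columns b1, ..., b3.
Solving this 3x3 system gives c = (0, -3, -4).
Check: 0·b1 - 3b2 - 4b3 = (-17, -18, 11).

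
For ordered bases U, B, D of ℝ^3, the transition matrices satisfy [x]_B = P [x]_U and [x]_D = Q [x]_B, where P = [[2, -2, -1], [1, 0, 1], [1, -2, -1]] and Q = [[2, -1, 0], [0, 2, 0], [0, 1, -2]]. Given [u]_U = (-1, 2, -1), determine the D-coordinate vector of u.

Apply P to get B-coordinates (-5, -2, -4), then Q to get D-coordinates.
The result is [u]_D = (-8, -4, 6).

(-8, -4, 6)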